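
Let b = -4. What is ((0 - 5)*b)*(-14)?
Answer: -280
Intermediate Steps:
((0 - 5)*b)*(-14) = ((0 - 5)*(-4))*(-14) = -5*(-4)*(-14) = 20*(-14) = -280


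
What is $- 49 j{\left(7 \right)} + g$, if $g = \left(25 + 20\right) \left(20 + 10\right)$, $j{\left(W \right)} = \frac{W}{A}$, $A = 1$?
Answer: $1007$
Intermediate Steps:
$j{\left(W \right)} = W$ ($j{\left(W \right)} = \frac{W}{1} = W 1 = W$)
$g = 1350$ ($g = 45 \cdot 30 = 1350$)
$- 49 j{\left(7 \right)} + g = \left(-49\right) 7 + 1350 = -343 + 1350 = 1007$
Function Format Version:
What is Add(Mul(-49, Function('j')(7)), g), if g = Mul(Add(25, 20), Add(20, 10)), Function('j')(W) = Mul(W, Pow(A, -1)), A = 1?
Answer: 1007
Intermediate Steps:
Function('j')(W) = W (Function('j')(W) = Mul(W, Pow(1, -1)) = Mul(W, 1) = W)
g = 1350 (g = Mul(45, 30) = 1350)
Add(Mul(-49, Function('j')(7)), g) = Add(Mul(-49, 7), 1350) = Add(-343, 1350) = 1007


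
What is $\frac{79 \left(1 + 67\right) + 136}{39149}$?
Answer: $\frac{5508}{39149} \approx 0.14069$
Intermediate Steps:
$\frac{79 \left(1 + 67\right) + 136}{39149} = \left(79 \cdot 68 + 136\right) \frac{1}{39149} = \left(5372 + 136\right) \frac{1}{39149} = 5508 \cdot \frac{1}{39149} = \frac{5508}{39149}$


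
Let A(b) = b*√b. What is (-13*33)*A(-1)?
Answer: 429*I ≈ 429.0*I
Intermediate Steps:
A(b) = b^(3/2)
(-13*33)*A(-1) = (-13*33)*(-1)^(3/2) = -(-429)*I = 429*I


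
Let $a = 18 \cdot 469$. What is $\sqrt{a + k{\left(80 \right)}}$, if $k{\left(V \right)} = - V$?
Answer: $\sqrt{8362} \approx 91.444$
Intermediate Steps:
$a = 8442$
$\sqrt{a + k{\left(80 \right)}} = \sqrt{8442 - 80} = \sqrt{8362}$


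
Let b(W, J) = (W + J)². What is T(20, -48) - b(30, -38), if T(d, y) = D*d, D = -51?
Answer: -1084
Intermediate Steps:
b(W, J) = (J + W)²
T(d, y) = -51*d
T(20, -48) - b(30, -38) = -51*20 - (-38 + 30)² = -1020 - 1*(-8)² = -1020 - 1*64 = -1020 - 64 = -1084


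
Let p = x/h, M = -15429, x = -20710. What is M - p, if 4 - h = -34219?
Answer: -528005957/34223 ≈ -15428.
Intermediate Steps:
h = 34223 (h = 4 - 1*(-34219) = 4 + 34219 = 34223)
p = -20710/34223 ≈ -0.60515
M - p = -15429 - 1*(-20710/34223) = -15429 + 20710/34223 = -528005957/34223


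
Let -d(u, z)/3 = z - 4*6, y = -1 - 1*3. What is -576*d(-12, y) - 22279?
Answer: -70663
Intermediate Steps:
y = -4 (y = -1 - 3 = -4)
d(u, z) = 72 - 3*z (d(u, z) = -3*(z - 4*6) = -3*(z - 24) = -3*(-24 + z) = 72 - 3*z)
-576*d(-12, y) - 22279 = -576*(72 - 3*(-4)) - 22279 = -576*(72 + 12) - 22279 = -576*84 - 22279 = -48384 - 22279 = -70663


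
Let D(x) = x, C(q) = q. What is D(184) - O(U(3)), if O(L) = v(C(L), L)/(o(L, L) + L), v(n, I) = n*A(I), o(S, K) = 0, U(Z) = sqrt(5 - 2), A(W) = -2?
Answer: 186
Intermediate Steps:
U(Z) = sqrt(3)
v(n, I) = -2*n (v(n, I) = n*(-2) = -2*n)
O(L) = -2 (O(L) = (-2*L)/(0 + L) = (-2*L)/L = -2)
D(184) - O(U(3)) = 184 - 1*(-2) = 184 + 2 = 186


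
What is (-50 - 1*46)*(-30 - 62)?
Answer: 8832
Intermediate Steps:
(-50 - 1*46)*(-30 - 62) = (-50 - 46)*(-92) = -96*(-92) = 8832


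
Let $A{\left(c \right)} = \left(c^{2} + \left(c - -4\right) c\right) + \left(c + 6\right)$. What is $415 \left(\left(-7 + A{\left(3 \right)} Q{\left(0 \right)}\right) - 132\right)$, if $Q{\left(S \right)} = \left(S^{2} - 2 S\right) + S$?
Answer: $-57685$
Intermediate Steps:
$A{\left(c \right)} = 6 + c + c^{2} + c \left(4 + c\right)$ ($A{\left(c \right)} = \left(c^{2} + \left(c + 4\right) c\right) + \left(6 + c\right) = \left(c^{2} + \left(4 + c\right) c\right) + \left(6 + c\right) = \left(c^{2} + c \left(4 + c\right)\right) + \left(6 + c\right) = 6 + c + c^{2} + c \left(4 + c\right)$)
$Q{\left(S \right)} = S^{2} - S$
$415 \left(\left(-7 + A{\left(3 \right)} Q{\left(0 \right)}\right) - 132\right) = 415 \left(\left(-7 + \left(6 + 2 \cdot 3^{2} + 5 \cdot 3\right) 0 \left(-1 + 0\right)\right) - 132\right) = 415 \left(\left(-7 + \left(6 + 2 \cdot 9 + 15\right) 0 \left(-1\right)\right) - 132\right) = 415 \left(\left(-7 + \left(6 + 18 + 15\right) 0\right) - 132\right) = 415 \left(\left(-7 + 39 \cdot 0\right) - 132\right) = 415 \left(\left(-7 + 0\right) - 132\right) = 415 \left(-7 - 132\right) = 415 \left(-139\right) = -57685$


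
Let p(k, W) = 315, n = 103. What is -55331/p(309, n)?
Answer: -55331/315 ≈ -175.65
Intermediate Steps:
-55331/p(309, n) = -55331/315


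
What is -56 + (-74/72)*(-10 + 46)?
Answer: -93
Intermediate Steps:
-56 + (-74/72)*(-10 + 46) = -56 - 74*1/72*36 = -56 - 37/36*36 = -56 - 37 = -93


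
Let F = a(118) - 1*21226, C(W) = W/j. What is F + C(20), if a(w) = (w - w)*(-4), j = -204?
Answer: -1082531/51 ≈ -21226.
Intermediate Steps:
C(W) = -W/204 (C(W) = W/(-204) = W*(-1/204) = -W/204)
a(w) = 0 (a(w) = 0*(-4) = 0)
F = -21226 (F = 0 - 1*21226 = 0 - 21226 = -21226)
F + C(20) = -21226 - 1/204*20 = -21226 - 5/51 = -1082531/51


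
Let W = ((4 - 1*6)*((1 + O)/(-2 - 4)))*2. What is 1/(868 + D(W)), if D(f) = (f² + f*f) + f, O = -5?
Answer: 9/7916 ≈ 0.0011369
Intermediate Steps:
W = -8/3 (W = ((4 - 1*6)*((1 - 5)/(-2 - 4)))*2 = ((4 - 6)*(-4/(-6)))*2 = -(-8)*(-1)/6*2 = -2*⅔*2 = -4/3*2 = -8/3 ≈ -2.6667)
D(f) = f + 2*f² (D(f) = (f² + f²) + f = 2*f² + f = f + 2*f²)
1/(868 + D(W)) = 1/(868 - 8*(1 + 2*(-8/3))/3) = 1/(868 - 8*(1 - 16/3)/3) = 1/(868 - 8/3*(-13/3)) = 1/(868 + 104/9) = 1/(7916/9) = 9/7916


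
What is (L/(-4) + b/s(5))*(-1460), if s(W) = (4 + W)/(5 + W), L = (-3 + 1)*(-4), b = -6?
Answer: 37960/3 ≈ 12653.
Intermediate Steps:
L = 8 (L = -2*(-4) = 8)
s(W) = (4 + W)/(5 + W)
(L/(-4) + b/s(5))*(-1460) = (8/(-4) - 6*(5 + 5)/(4 + 5))*(-1460) = (8*(-1/4) - 6/(9/10))*(-1460) = (-2 - 6/((1/10)*9))*(-1460) = (-2 - 6/9/10)*(-1460) = (-2 - 6*10/9)*(-1460) = (-2 - 20/3)*(-1460) = -26/3*(-1460) = 37960/3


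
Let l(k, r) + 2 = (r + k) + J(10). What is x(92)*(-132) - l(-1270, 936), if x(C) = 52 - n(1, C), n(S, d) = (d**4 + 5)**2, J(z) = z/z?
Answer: 677449007105448803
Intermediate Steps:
J(z) = 1
l(k, r) = -1 + k + r (l(k, r) = -2 + ((r + k) + 1) = -2 + ((k + r) + 1) = -2 + (1 + k + r) = -1 + k + r)
n(S, d) = (5 + d**4)**2
x(C) = 52 - (5 + C**4)**2
x(92)*(-132) - l(-1270, 936) = (52 - (5 + 92**4)**2)*(-132) - (-1 - 1270 + 936) = (52 - (5 + 71639296)**2)*(-132) - 1*(-335) = (52 - 1*71639301**2)*(-132) + 335 = (52 - 1*5132189447768601)*(-132) + 335 = (52 - 5132189447768601)*(-132) + 335 = -5132189447768549*(-132) + 335 = 677449007105448468 + 335 = 677449007105448803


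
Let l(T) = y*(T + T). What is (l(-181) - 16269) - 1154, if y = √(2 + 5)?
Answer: -17423 - 362*√7 ≈ -18381.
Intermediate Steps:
y = √7 ≈ 2.6458
l(T) = 2*T*√7 (l(T) = √7*(T + T) = √7*(2*T) = 2*T*√7)
(l(-181) - 16269) - 1154 = (2*(-181)*√7 - 16269) - 1154 = (-362*√7 - 16269) - 1154 = (-16269 - 362*√7) - 1154 = -17423 - 362*√7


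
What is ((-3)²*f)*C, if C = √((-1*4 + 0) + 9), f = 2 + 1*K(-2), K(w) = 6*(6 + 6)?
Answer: 666*√5 ≈ 1489.2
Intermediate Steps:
K(w) = 72 (K(w) = 6*12 = 72)
f = 74 (f = 2 + 1*72 = 2 + 72 = 74)
C = √5 (C = √((-4 + 0) + 9) = √(-4 + 9) = √5 ≈ 2.2361)
((-3)²*f)*C = ((-3)²*74)*√5 = (9*74)*√5 = 666*√5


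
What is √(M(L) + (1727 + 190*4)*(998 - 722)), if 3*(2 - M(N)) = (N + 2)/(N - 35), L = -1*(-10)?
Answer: 3*√1906706/5 ≈ 828.50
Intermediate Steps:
L = 10
M(N) = 2 - (2 + N)/(3*(-35 + N)) (M(N) = 2 - (N + 2)/(3*(N - 35)) = 2 - (2 + N)/(3*(-35 + N)))
√(M(L) + (1727 + 190*4)*(998 - 722)) = √((-212 + 5*10)/(3*(-35 + 10)) + (1727 + 190*4)*(998 - 722)) = √((⅓)*(-212 + 50)/(-25) + (1727 + 760)*276) = √((⅓)*(-1/25)*(-162) + 2487*276) = √(54/25 + 686412) = √(17160354/25) = 3*√1906706/5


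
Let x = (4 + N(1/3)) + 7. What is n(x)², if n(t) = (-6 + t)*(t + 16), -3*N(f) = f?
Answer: 113379904/6561 ≈ 17281.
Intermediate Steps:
N(f) = -f/3
x = 98/9 (x = (4 - ⅓/3) + 7 = (4 - ⅓*⅓) + 7 = (4 - ⅑) + 7 = 35/9 + 7 = 98/9 ≈ 10.889)
n(t) = (-6 + t)*(16 + t)
n(x)² = (-96 + (98/9)² + 10*(98/9))² = (-96 + 9604/81 + 980/9)² = (10648/81)² = 113379904/6561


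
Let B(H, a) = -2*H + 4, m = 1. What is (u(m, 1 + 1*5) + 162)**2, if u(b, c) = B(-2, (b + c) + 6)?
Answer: 28900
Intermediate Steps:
B(H, a) = 4 - 2*H
u(b, c) = 8 (u(b, c) = 4 - 2*(-2) = 4 + 4 = 8)
(u(m, 1 + 1*5) + 162)**2 = (8 + 162)**2 = 170**2 = 28900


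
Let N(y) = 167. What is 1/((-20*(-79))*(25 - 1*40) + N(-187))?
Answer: -1/23533 ≈ -4.2494e-5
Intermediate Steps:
1/((-20*(-79))*(25 - 1*40) + N(-187)) = 1/((-20*(-79))*(25 - 1*40) + 167) = 1/(1580*(25 - 40) + 167) = 1/(1580*(-15) + 167) = 1/(-23700 + 167) = 1/(-23533) = -1/23533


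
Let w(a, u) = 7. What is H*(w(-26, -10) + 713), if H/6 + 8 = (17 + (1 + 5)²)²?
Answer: 12100320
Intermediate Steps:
H = 16806 (H = -48 + 6*(17 + (1 + 5)²)² = -48 + 6*(17 + 6²)² = -48 + 6*(17 + 36)² = -48 + 6*53² = -48 + 6*2809 = -48 + 16854 = 16806)
H*(w(-26, -10) + 713) = 16806*(7 + 713) = 16806*720 = 12100320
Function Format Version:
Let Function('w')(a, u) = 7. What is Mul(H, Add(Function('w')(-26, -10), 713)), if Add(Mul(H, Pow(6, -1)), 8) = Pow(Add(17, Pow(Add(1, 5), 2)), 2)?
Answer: 12100320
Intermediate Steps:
H = 16806 (H = Add(-48, Mul(6, Pow(Add(17, Pow(Add(1, 5), 2)), 2))) = Add(-48, Mul(6, Pow(Add(17, Pow(6, 2)), 2))) = Add(-48, Mul(6, Pow(Add(17, 36), 2))) = Add(-48, Mul(6, Pow(53, 2))) = Add(-48, Mul(6, 2809)) = Add(-48, 16854) = 16806)
Mul(H, Add(Function('w')(-26, -10), 713)) = Mul(16806, Add(7, 713)) = Mul(16806, 720) = 12100320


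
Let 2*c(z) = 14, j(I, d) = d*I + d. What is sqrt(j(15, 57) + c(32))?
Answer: sqrt(919) ≈ 30.315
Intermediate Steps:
j(I, d) = d + I*d (j(I, d) = I*d + d = d + I*d)
c(z) = 7 (c(z) = (1/2)*14 = 7)
sqrt(j(15, 57) + c(32)) = sqrt(57*(1 + 15) + 7) = sqrt(57*16 + 7) = sqrt(912 + 7) = sqrt(919)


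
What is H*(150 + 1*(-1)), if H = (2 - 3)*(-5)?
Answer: 745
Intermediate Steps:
H = 5 (H = -1*(-5) = 5)
H*(150 + 1*(-1)) = 5*(150 + 1*(-1)) = 5*(150 - 1) = 5*149 = 745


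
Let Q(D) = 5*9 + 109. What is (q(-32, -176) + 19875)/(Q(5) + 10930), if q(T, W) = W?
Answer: 19699/11084 ≈ 1.7772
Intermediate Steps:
Q(D) = 154 (Q(D) = 45 + 109 = 154)
(q(-32, -176) + 19875)/(Q(5) + 10930) = (-176 + 19875)/(154 + 10930) = 19699/11084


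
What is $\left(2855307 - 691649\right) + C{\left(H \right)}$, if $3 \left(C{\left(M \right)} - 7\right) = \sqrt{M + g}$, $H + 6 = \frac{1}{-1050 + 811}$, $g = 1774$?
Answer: $2163665 + \frac{\sqrt{100989689}}{717} \approx 2.1637 \cdot 10^{6}$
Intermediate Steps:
$H = - \frac{1435}{239}$ ($H = -6 + \frac{1}{-1050 + 811} = -6 + \frac{1}{-239} = -6 - \frac{1}{239} = - \frac{1435}{239} \approx -6.0042$)
$C{\left(M \right)} = 7 + \frac{\sqrt{1774 + M}}{3}$ ($C{\left(M \right)} = 7 + \frac{\sqrt{M + 1774}}{3} = 7 + \frac{\sqrt{1774 + M}}{3}$)
$\left(2855307 - 691649\right) + C{\left(H \right)} = \left(2855307 - 691649\right) + \left(7 + \frac{\sqrt{1774 - \frac{1435}{239}}}{3}\right) = 2163658 + \left(7 + \frac{\sqrt{\frac{422551}{239}}}{3}\right) = 2163658 + \left(7 + \frac{\frac{1}{239} \sqrt{100989689}}{3}\right) = 2163658 + \left(7 + \frac{\sqrt{100989689}}{717}\right) = 2163665 + \frac{\sqrt{100989689}}{717}$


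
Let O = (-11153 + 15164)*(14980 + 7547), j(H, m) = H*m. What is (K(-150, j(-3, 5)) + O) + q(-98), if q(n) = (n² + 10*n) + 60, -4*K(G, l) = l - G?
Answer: 361457789/4 ≈ 9.0364e+7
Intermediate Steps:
K(G, l) = -l/4 + G/4 (K(G, l) = -(l - G)/4 = -l/4 + G/4)
O = 90355797 (O = 4011*22527 = 90355797)
q(n) = 60 + n² + 10*n
(K(-150, j(-3, 5)) + O) + q(-98) = ((-(-3)*5/4 + (¼)*(-150)) + 90355797) + (60 + (-98)² + 10*(-98)) = ((-¼*(-15) - 75/2) + 90355797) + (60 + 9604 - 980) = ((15/4 - 75/2) + 90355797) + 8684 = (-135/4 + 90355797) + 8684 = 361423053/4 + 8684 = 361457789/4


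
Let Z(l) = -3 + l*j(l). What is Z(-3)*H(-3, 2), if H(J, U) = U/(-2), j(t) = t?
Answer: -6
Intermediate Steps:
H(J, U) = -U/2 (H(J, U) = U*(-½) = -U/2)
Z(l) = -3 + l² (Z(l) = -3 + l*l = -3 + l²)
Z(-3)*H(-3, 2) = (-3 + (-3)²)*(-½*2) = (-3 + 9)*(-1) = 6*(-1) = -6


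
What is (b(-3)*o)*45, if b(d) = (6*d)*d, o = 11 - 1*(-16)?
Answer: 65610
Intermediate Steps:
o = 27 (o = 11 + 16 = 27)
b(d) = 6*d²
(b(-3)*o)*45 = ((6*(-3)²)*27)*45 = ((6*9)*27)*45 = (54*27)*45 = 1458*45 = 65610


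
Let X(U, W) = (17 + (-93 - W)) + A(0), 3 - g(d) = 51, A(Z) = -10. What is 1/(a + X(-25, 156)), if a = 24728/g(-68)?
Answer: -6/4543 ≈ -0.0013207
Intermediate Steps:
g(d) = -48 (g(d) = 3 - 1*51 = 3 - 51 = -48)
X(U, W) = -86 - W (X(U, W) = (17 + (-93 - W)) - 10 = (-76 - W) - 10 = -86 - W)
a = -3091/6 (a = 24728/(-48) = 24728*(-1/48) = -3091/6 ≈ -515.17)
1/(a + X(-25, 156)) = 1/(-3091/6 + (-86 - 1*156)) = 1/(-3091/6 + (-86 - 156)) = 1/(-3091/6 - 242) = 1/(-4543/6) = -6/4543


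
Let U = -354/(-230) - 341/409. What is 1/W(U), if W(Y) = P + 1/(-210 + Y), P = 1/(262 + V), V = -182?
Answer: 196883440/1520343 ≈ 129.50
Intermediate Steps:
P = 1/80 (P = 1/(262 - 182) = 1/80 ≈ 0.012500)
U = 33178/47035 (U = -354*(-1/230) - 341*1/409 = 177/115 - 341/409 = 33178/47035 ≈ 0.70539)
W(Y) = 1/80 + 1/(-210 + Y)
1/W(U) = 1/((-130 + 33178/47035)/(80*(-210 + 33178/47035))) = 1/((1/80)*(-6081372/47035)/(-9844172/47035)) = 1/((1/80)*(-47035/9844172)*(-6081372/47035)) = 1/(1520343/196883440) = 196883440/1520343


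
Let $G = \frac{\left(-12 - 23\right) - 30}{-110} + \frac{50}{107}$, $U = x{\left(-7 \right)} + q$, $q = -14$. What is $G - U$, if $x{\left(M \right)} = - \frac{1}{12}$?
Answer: $\frac{213859}{14124} \approx 15.142$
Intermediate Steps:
$x{\left(M \right)} = - \frac{1}{12}$ ($x{\left(M \right)} = \left(-1\right) \frac{1}{12} = - \frac{1}{12}$)
$U = - \frac{169}{12}$ ($U = - \frac{1}{12} - 14 = - \frac{169}{12} \approx -14.083$)
$G = \frac{2491}{2354}$ ($G = \left(-35 - 30\right) \left(- \frac{1}{110}\right) + 50 \cdot \frac{1}{107} = \left(-65\right) \left(- \frac{1}{110}\right) + \frac{50}{107} = \frac{13}{22} + \frac{50}{107} = \frac{2491}{2354} \approx 1.0582$)
$G - U = \frac{2491}{2354} - - \frac{169}{12} = \frac{2491}{2354} + \frac{169}{12} = \frac{213859}{14124}$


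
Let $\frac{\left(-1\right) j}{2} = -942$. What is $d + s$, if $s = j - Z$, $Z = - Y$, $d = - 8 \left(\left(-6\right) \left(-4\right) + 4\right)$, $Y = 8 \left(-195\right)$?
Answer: $100$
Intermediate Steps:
$j = 1884$ ($j = \left(-2\right) \left(-942\right) = 1884$)
$Y = -1560$
$d = -224$ ($d = - 8 \left(24 + 4\right) = \left(-8\right) 28 = -224$)
$Z = 1560$ ($Z = \left(-1\right) \left(-1560\right) = 1560$)
$s = 324$ ($s = 1884 - 1560 = 324$)
$d + s = -224 + 324 = 100$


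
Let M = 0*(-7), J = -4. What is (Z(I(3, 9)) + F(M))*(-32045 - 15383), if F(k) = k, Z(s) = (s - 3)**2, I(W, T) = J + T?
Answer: -189712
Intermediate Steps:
I(W, T) = -4 + T
M = 0
Z(s) = (-3 + s)**2
(Z(I(3, 9)) + F(M))*(-32045 - 15383) = ((-3 + (-4 + 9))**2 + 0)*(-32045 - 15383) = ((-3 + 5)**2 + 0)*(-47428) = (2**2 + 0)*(-47428) = (4 + 0)*(-47428) = 4*(-47428) = -189712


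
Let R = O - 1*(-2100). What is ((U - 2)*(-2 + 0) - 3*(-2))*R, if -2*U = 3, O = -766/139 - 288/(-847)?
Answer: 3206196890/117733 ≈ 27233.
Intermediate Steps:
O = -608770/117733 (O = -766*1/139 - 288*(-1/847) = -766/139 + 288/847 = -608770/117733 ≈ -5.1708)
U = -3/2 (U = -½*3 = -3/2 ≈ -1.5000)
R = 246630530/117733 (R = -608770/117733 - 1*(-2100) = -608770/117733 + 2100 = 246630530/117733 ≈ 2094.8)
((U - 2)*(-2 + 0) - 3*(-2))*R = ((-3/2 - 2)*(-2 + 0) - 3*(-2))*(246630530/117733) = (-7/2*(-2) + 6)*(246630530/117733) = (7 + 6)*(246630530/117733) = 13*(246630530/117733) = 3206196890/117733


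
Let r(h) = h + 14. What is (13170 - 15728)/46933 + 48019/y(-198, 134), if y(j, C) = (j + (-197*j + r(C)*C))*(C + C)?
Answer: -37946624433/737576500160 ≈ -0.051448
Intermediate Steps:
r(h) = 14 + h
y(j, C) = 2*C*(-196*j + C*(14 + C)) (y(j, C) = (j + (-197*j + (14 + C)*C))*(C + C) = (j + (-197*j + C*(14 + C)))*(2*C) = (-196*j + C*(14 + C))*(2*C) = 2*C*(-196*j + C*(14 + C)))
(13170 - 15728)/46933 + 48019/y(-198, 134) = (13170 - 15728)/46933 + 48019/((2*134*(-196*(-198) + 134*(14 + 134)))) = -2558*1/46933 + 48019/((2*134*(38808 + 134*148))) = -2558/46933 + 48019/((2*134*(38808 + 19832))) = -2558/46933 + 48019/((2*134*58640)) = -2558/46933 + 48019/15715520 = -37946624433/737576500160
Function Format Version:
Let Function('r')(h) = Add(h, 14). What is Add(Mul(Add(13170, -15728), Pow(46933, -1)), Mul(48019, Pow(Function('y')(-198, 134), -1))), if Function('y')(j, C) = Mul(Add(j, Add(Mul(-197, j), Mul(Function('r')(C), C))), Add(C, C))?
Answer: Rational(-37946624433, 737576500160) ≈ -0.051448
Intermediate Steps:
Function('r')(h) = Add(14, h)
Function('y')(j, C) = Mul(2, C, Add(Mul(-196, j), Mul(C, Add(14, C)))) (Function('y')(j, C) = Mul(Add(j, Add(Mul(-197, j), Mul(Add(14, C), C))), Add(C, C)) = Mul(Add(j, Add(Mul(-197, j), Mul(C, Add(14, C)))), Mul(2, C)) = Mul(Add(Mul(-196, j), Mul(C, Add(14, C))), Mul(2, C)) = Mul(2, C, Add(Mul(-196, j), Mul(C, Add(14, C)))))
Add(Mul(Add(13170, -15728), Pow(46933, -1)), Mul(48019, Pow(Function('y')(-198, 134), -1))) = Add(Mul(Add(13170, -15728), Pow(46933, -1)), Mul(48019, Pow(Mul(2, 134, Add(Mul(-196, -198), Mul(134, Add(14, 134)))), -1))) = Add(Mul(-2558, Rational(1, 46933)), Mul(48019, Pow(Mul(2, 134, Add(38808, Mul(134, 148))), -1))) = Add(Rational(-2558, 46933), Mul(48019, Pow(Mul(2, 134, Add(38808, 19832)), -1))) = Add(Rational(-2558, 46933), Mul(48019, Pow(Mul(2, 134, 58640), -1))) = Add(Rational(-2558, 46933), Mul(48019, Pow(15715520, -1))) = Add(Rational(-2558, 46933), Mul(48019, Rational(1, 15715520))) = Add(Rational(-2558, 46933), Rational(48019, 15715520)) = Rational(-37946624433, 737576500160)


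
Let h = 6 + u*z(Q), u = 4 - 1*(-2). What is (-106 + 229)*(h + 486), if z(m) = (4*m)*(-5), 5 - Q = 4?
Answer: 45756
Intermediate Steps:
u = 6 (u = 4 + 2 = 6)
Q = 1 (Q = 5 - 1*4 = 5 - 4 = 1)
z(m) = -20*m
h = -114 (h = 6 + 6*(-20*1) = 6 + 6*(-20) = 6 - 120 = -114)
(-106 + 229)*(h + 486) = (-106 + 229)*(-114 + 486) = 123*372 = 45756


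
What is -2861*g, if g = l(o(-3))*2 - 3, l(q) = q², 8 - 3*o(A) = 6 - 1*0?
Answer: 54359/9 ≈ 6039.9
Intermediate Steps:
o(A) = ⅔ (o(A) = 8/3 - (6 - 1*0)/3 = 8/3 - (6 + 0)/3 = 8/3 - ⅓*6 = 8/3 - 2 = ⅔)
g = -19/9 (g = (⅔)²*2 - 3 = (4/9)*2 - 3 = 8/9 - 3 = -19/9 ≈ -2.1111)
-2861*g = -2861*(-19/9) = 54359/9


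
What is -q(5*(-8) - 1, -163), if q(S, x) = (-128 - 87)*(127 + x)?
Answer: -7740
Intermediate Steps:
q(S, x) = -27305 - 215*x (q(S, x) = -215*(127 + x) = -27305 - 215*x)
-q(5*(-8) - 1, -163) = -(-27305 - 215*(-163)) = -(-27305 + 35045) = -1*7740 = -7740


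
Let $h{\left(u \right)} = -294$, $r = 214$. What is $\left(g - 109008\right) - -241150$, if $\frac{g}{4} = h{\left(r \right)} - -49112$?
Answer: $327414$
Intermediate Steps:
$g = 195272$ ($g = 4 \left(-294 - -49112\right) = 4 \left(-294 + 49112\right) = 4 \cdot 48818 = 195272$)
$\left(g - 109008\right) - -241150 = \left(195272 - 109008\right) - -241150 = 86264 + 241150 = 327414$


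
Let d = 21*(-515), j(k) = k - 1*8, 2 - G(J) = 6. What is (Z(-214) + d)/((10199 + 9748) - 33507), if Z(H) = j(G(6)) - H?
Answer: 10613/13560 ≈ 0.78267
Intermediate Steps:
G(J) = -4 (G(J) = 2 - 1*6 = 2 - 6 = -4)
j(k) = -8 + k (j(k) = k - 8 = -8 + k)
d = -10815
Z(H) = -12 - H (Z(H) = (-8 - 4) - H = -12 - H)
(Z(-214) + d)/((10199 + 9748) - 33507) = ((-12 - 1*(-214)) - 10815)/((10199 + 9748) - 33507) = ((-12 + 214) - 10815)/(19947 - 33507) = (202 - 10815)/(-13560) = -10613*(-1/13560) = 10613/13560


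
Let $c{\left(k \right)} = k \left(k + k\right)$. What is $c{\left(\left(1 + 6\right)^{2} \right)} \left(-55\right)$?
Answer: $-264110$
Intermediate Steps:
$c{\left(k \right)} = 2 k^{2}$ ($c{\left(k \right)} = k 2 k = 2 k^{2}$)
$c{\left(\left(1 + 6\right)^{2} \right)} \left(-55\right) = 2 \left(\left(1 + 6\right)^{2}\right)^{2} \left(-55\right) = 2 \left(7^{2}\right)^{2} \left(-55\right) = 2 \cdot 49^{2} \left(-55\right) = 2 \cdot 2401 \left(-55\right) = 4802 \left(-55\right) = -264110$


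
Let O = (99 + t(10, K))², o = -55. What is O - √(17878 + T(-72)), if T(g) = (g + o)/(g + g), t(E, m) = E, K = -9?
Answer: 11881 - √2574559/12 ≈ 11747.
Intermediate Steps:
O = 11881 (O = (99 + 10)² = 109² = 11881)
T(g) = (-55 + g)/(2*g) (T(g) = (g - 55)/(g + g) = (-55 + g)/((2*g)) = (-55 + g)*(1/(2*g)) = (-55 + g)/(2*g))
O - √(17878 + T(-72)) = 11881 - √(17878 + (½)*(-55 - 72)/(-72)) = 11881 - √(17878 + (½)*(-1/72)*(-127)) = 11881 - √(17878 + 127/144) = 11881 - √(2574559/144) = 11881 - √2574559/12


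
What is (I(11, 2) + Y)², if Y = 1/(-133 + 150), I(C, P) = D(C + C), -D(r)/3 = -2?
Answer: 10609/289 ≈ 36.709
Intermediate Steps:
D(r) = 6 (D(r) = -3*(-2) = 6)
I(C, P) = 6
Y = 1/17 ≈ 0.058824
(I(11, 2) + Y)² = (6 + 1/17)² = (103/17)² = 10609/289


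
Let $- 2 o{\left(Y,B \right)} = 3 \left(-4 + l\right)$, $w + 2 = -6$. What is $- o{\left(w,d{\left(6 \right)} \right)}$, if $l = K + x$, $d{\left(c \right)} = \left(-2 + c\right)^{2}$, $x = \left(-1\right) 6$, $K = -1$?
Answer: $- \frac{33}{2} \approx -16.5$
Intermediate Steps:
$w = -8$ ($w = -2 - 6 = -8$)
$x = -6$
$l = -7$ ($l = -1 - 6 = -7$)
$o{\left(Y,B \right)} = \frac{33}{2}$ ($o{\left(Y,B \right)} = - \frac{3 \left(-4 - 7\right)}{2} = - \frac{3 \left(-11\right)}{2} = \left(- \frac{1}{2}\right) \left(-33\right) = \frac{33}{2}$)
$- o{\left(w,d{\left(6 \right)} \right)} = \left(-1\right) \frac{33}{2} = - \frac{33}{2}$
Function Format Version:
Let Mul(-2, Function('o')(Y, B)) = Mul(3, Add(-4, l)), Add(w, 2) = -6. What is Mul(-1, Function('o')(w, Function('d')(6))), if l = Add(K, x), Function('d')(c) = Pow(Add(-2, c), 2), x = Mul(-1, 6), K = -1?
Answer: Rational(-33, 2) ≈ -16.500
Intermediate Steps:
w = -8 (w = Add(-2, -6) = -8)
x = -6
l = -7 (l = Add(-1, -6) = -7)
Function('o')(Y, B) = Rational(33, 2) (Function('o')(Y, B) = Mul(Rational(-1, 2), Mul(3, Add(-4, -7))) = Mul(Rational(-1, 2), Mul(3, -11)) = Mul(Rational(-1, 2), -33) = Rational(33, 2))
Mul(-1, Function('o')(w, Function('d')(6))) = Mul(-1, Rational(33, 2)) = Rational(-33, 2)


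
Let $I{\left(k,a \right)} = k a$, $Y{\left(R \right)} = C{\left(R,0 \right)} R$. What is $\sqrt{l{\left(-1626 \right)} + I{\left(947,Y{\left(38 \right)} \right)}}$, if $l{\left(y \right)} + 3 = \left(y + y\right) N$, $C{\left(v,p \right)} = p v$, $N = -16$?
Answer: $3 \sqrt{5781} \approx 228.1$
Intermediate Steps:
$Y{\left(R \right)} = 0$ ($Y{\left(R \right)} = 0 R R = 0 R = 0$)
$I{\left(k,a \right)} = a k$
$l{\left(y \right)} = -3 - 32 y$ ($l{\left(y \right)} = -3 + \left(y + y\right) \left(-16\right) = -3 + 2 y \left(-16\right) = -3 - 32 y$)
$\sqrt{l{\left(-1626 \right)} + I{\left(947,Y{\left(38 \right)} \right)}} = \sqrt{\left(-3 - -52032\right) + 0 \cdot 947} = \sqrt{\left(-3 + 52032\right) + 0} = \sqrt{52029 + 0} = \sqrt{52029} = 3 \sqrt{5781}$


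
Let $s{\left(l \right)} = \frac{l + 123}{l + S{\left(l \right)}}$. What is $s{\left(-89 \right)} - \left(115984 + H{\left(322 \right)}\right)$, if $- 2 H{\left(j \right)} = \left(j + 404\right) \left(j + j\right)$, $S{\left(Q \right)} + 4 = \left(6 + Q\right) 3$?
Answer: $\frac{20141731}{171} \approx 1.1779 \cdot 10^{5}$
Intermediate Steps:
$S{\left(Q \right)} = 14 + 3 Q$ ($S{\left(Q \right)} = -4 + \left(6 + Q\right) 3 = -4 + \left(18 + 3 Q\right) = 14 + 3 Q$)
$H{\left(j \right)} = - j \left(404 + j\right)$ ($H{\left(j \right)} = - \frac{\left(j + 404\right) \left(j + j\right)}{2} = - \frac{\left(404 + j\right) 2 j}{2} = - \frac{2 j \left(404 + j\right)}{2} = - j \left(404 + j\right)$)
$s{\left(l \right)} = \frac{123 + l}{14 + 4 l}$ ($s{\left(l \right)} = \frac{l + 123}{l + \left(14 + 3 l\right)} = \frac{123 + l}{14 + 4 l}$)
$s{\left(-89 \right)} - \left(115984 + H{\left(322 \right)}\right) = \frac{123 - 89}{2 \left(7 + 2 \left(-89\right)\right)} - \left(115984 - 322 \left(404 + 322\right)\right) = \frac{1}{2} \frac{1}{7 - 178} \cdot 34 - \left(115984 - 322 \cdot 726\right) = \frac{1}{2} \frac{1}{-171} \cdot 34 - \left(115984 - 233772\right) = \frac{1}{2} \left(- \frac{1}{171}\right) 34 - -117788 = - \frac{17}{171} + 117788 = \frac{20141731}{171}$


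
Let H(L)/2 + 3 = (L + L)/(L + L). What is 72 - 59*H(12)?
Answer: 308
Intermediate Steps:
H(L) = -4 (H(L) = -6 + 2*((L + L)/(L + L)) = -6 + 2*((2*L)/((2*L))) = -6 + 2*((2*L)*(1/(2*L))) = -6 + 2*1 = -6 + 2 = -4)
72 - 59*H(12) = 72 - 59*(-4) = 72 + 236 = 308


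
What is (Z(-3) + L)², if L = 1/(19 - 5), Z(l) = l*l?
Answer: 16129/196 ≈ 82.291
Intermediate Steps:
Z(l) = l²
L = 1/14 ≈ 0.071429
(Z(-3) + L)² = ((-3)² + 1/14)² = (9 + 1/14)² = (127/14)² = 16129/196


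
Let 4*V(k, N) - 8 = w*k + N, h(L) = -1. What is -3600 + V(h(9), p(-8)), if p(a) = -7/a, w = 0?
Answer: -115129/32 ≈ -3597.8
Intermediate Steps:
V(k, N) = 2 + N/4 (V(k, N) = 2 + (0*k + N)/4 = 2 + (0 + N)/4 = 2 + N/4)
-3600 + V(h(9), p(-8)) = -3600 + (2 + (-7/(-8))/4) = -3600 + (2 + (-7*(-⅛))/4) = -3600 + (2 + (¼)*(7/8)) = -3600 + (2 + 7/32) = -3600 + 71/32 = -115129/32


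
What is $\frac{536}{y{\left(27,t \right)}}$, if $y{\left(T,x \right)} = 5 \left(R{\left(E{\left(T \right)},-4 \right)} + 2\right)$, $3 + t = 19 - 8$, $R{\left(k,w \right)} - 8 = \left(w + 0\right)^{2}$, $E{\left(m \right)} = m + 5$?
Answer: $\frac{268}{65} \approx 4.1231$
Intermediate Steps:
$E{\left(m \right)} = 5 + m$
$R{\left(k,w \right)} = 8 + w^{2}$ ($R{\left(k,w \right)} = 8 + \left(w + 0\right)^{2} = 8 + w^{2}$)
$t = 8$ ($t = -3 + \left(19 - 8\right) = -3 + 11 = 8$)
$y{\left(T,x \right)} = 130$ ($y{\left(T,x \right)} = 5 \left(\left(8 + \left(-4\right)^{2}\right) + 2\right) = 5 \left(\left(8 + 16\right) + 2\right) = 5 \left(24 + 2\right) = 5 \cdot 26 = 130$)
$\frac{536}{y{\left(27,t \right)}} = \frac{536}{130} = 536 \cdot \frac{1}{130} = \frac{268}{65}$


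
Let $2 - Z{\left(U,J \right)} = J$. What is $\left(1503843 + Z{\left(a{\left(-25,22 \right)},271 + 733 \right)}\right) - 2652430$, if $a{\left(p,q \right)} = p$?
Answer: $-1149589$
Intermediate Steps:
$Z{\left(U,J \right)} = 2 - J$
$\left(1503843 + Z{\left(a{\left(-25,22 \right)},271 + 733 \right)}\right) - 2652430 = \left(1503843 + \left(2 - \left(271 + 733\right)\right)\right) - 2652430 = \left(1503843 + \left(2 - 1004\right)\right) - 2652430 = \left(1503843 - 1002\right) - 2652430 = 1502841 - 2652430 = -1149589$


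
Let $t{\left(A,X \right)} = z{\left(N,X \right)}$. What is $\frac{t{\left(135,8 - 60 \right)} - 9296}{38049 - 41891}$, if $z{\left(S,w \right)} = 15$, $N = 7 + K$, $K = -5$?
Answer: $\frac{9281}{3842} \approx 2.4157$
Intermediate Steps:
$N = 2$ ($N = 7 - 5 = 2$)
$t{\left(A,X \right)} = 15$
$\frac{t{\left(135,8 - 60 \right)} - 9296}{38049 - 41891} = \frac{15 - 9296}{38049 - 41891} = - \frac{9281}{-3842} = \left(-9281\right) \left(- \frac{1}{3842}\right) = \frac{9281}{3842}$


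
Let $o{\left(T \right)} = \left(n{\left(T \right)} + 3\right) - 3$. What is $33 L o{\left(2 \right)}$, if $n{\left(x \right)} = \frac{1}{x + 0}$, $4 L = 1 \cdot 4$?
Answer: $\frac{33}{2} \approx 16.5$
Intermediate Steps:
$L = 1$ ($L = \frac{1 \cdot 4}{4} = \frac{1}{4} \cdot 4 = 1$)
$n{\left(x \right)} = \frac{1}{x}$
$o{\left(T \right)} = \frac{1}{T}$ ($o{\left(T \right)} = \left(\frac{1}{T} + 3\right) - 3 = \left(3 + \frac{1}{T}\right) - 3 = \frac{1}{T}$)
$33 L o{\left(2 \right)} = \frac{33 \cdot 1}{2} = 33 \cdot \frac{1}{2} = \frac{33}{2}$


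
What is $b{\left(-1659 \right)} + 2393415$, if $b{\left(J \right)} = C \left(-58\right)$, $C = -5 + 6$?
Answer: $2393357$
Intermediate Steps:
$C = 1$
$b{\left(J \right)} = -58$ ($b{\left(J \right)} = 1 \left(-58\right) = -58$)
$b{\left(-1659 \right)} + 2393415 = -58 + 2393415 = 2393357$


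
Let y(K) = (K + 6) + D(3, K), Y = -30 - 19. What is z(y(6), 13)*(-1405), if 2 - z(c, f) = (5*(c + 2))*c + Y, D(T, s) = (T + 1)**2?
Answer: 5829345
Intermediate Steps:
Y = -49
D(T, s) = (1 + T)**2
y(K) = 22 + K (y(K) = (K + 6) + (1 + 3)**2 = (6 + K) + 4**2 = (6 + K) + 16 = 22 + K)
z(c, f) = 51 - c*(10 + 5*c) (z(c, f) = 2 - ((5*(c + 2))*c - 49) = 2 - ((5*(2 + c))*c - 49) = 2 - ((10 + 5*c)*c - 49) = 2 - (c*(10 + 5*c) - 49) = 2 - (-49 + c*(10 + 5*c)) = 2 + (49 - c*(10 + 5*c)) = 51 - c*(10 + 5*c))
z(y(6), 13)*(-1405) = (51 - 10*(22 + 6) - 5*(22 + 6)**2)*(-1405) = (51 - 10*28 - 5*28**2)*(-1405) = (51 - 280 - 5*784)*(-1405) = (51 - 280 - 3920)*(-1405) = -4149*(-1405) = 5829345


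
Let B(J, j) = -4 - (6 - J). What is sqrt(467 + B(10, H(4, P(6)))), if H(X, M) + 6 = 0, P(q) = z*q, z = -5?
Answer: sqrt(467) ≈ 21.610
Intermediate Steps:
P(q) = -5*q
H(X, M) = -6 (H(X, M) = -6 + 0 = -6)
B(J, j) = -10 + J (B(J, j) = -4 + (-6 + J) = -10 + J)
sqrt(467 + B(10, H(4, P(6)))) = sqrt(467 + (-10 + 10)) = sqrt(467 + 0) = sqrt(467)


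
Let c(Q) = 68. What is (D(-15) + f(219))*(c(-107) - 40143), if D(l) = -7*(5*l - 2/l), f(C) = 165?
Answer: -82843040/3 ≈ -2.7614e+7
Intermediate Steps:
D(l) = -35*l + 14/l (D(l) = -7*(-2/l + 5*l) = -35*l + 14/l)
(D(-15) + f(219))*(c(-107) - 40143) = ((-35*(-15) + 14/(-15)) + 165)*(68 - 40143) = ((525 + 14*(-1/15)) + 165)*(-40075) = ((525 - 14/15) + 165)*(-40075) = (7861/15 + 165)*(-40075) = (10336/15)*(-40075) = -82843040/3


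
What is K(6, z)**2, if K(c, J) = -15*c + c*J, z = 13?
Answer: 144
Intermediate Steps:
K(c, J) = -15*c + J*c
K(6, z)**2 = (6*(-15 + 13))**2 = (6*(-2))**2 = (-12)**2 = 144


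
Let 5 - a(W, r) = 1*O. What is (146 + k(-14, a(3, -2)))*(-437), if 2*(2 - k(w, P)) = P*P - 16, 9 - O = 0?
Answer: -64676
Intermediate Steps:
O = 9 (O = 9 - 1*0 = 9 + 0 = 9)
a(W, r) = -4 (a(W, r) = 5 - 9 = -4)
k(w, P) = 10 - P**2/2 (k(w, P) = 2 - (P*P - 16)/2 = 2 - (P**2 - 16)/2 = 2 - (-16 + P**2)/2 = 2 + (8 - P**2/2) = 10 - P**2/2)
(146 + k(-14, a(3, -2)))*(-437) = (146 + (10 - 1/2*(-4)**2))*(-437) = (146 + (10 - 1/2*16))*(-437) = (146 + (10 - 8))*(-437) = (146 + 2)*(-437) = 148*(-437) = -64676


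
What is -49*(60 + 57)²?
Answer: -670761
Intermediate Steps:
-49*(60 + 57)² = -49*117² = -49*13689 = -670761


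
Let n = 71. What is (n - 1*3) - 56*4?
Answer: -156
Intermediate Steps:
(n - 1*3) - 56*4 = (71 - 1*3) - 56*4 = (71 - 3) - 224 = 68 - 224 = -156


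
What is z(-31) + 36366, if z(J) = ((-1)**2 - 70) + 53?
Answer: 36350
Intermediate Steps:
z(J) = -16 (z(J) = (1 - 70) + 53 = -69 + 53 = -16)
z(-31) + 36366 = -16 + 36366 = 36350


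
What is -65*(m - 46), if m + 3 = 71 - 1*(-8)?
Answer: -1950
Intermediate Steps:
m = 76 (m = -3 + (71 - 1*(-8)) = -3 + (71 + 8) = -3 + 79 = 76)
-65*(m - 46) = -65*(76 - 46) = -65*30 = -1950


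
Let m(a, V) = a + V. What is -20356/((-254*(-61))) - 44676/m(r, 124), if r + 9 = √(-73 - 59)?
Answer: 2*(-10178*√33 + 173637721*I)/(7747*(-115*I + 2*√33)) ≈ -385.96 + 38.428*I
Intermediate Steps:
r = -9 + 2*I*√33 (r = -9 + √(-73 - 59) = -9 + √(-132) = -9 + 2*I*√33 ≈ -9.0 + 11.489*I)
m(a, V) = V + a
-20356/((-254*(-61))) - 44676/m(r, 124) = -20356/((-254*(-61))) - 44676/(124 + (-9 + 2*I*√33)) = -20356/15494 - 44676/(115 + 2*I*√33) = -20356*1/15494 - 44676/(115 + 2*I*√33) = -10178/7747 - 44676/(115 + 2*I*√33)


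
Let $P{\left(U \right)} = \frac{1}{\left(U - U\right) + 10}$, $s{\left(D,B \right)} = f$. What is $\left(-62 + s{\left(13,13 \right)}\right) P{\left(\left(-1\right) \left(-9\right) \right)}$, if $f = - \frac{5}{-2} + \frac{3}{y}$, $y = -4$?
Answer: $- \frac{241}{40} \approx -6.025$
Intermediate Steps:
$f = \frac{7}{4}$ ($f = - \frac{5}{-2} + \frac{3}{-4} = \left(-5\right) \left(- \frac{1}{2}\right) + 3 \left(- \frac{1}{4}\right) = \frac{5}{2} - \frac{3}{4} = \frac{7}{4} \approx 1.75$)
$s{\left(D,B \right)} = \frac{7}{4}$
$P{\left(U \right)} = \frac{1}{10}$ ($P{\left(U \right)} = \frac{1}{0 + 10} = \frac{1}{10}$)
$\left(-62 + s{\left(13,13 \right)}\right) P{\left(\left(-1\right) \left(-9\right) \right)} = \left(-62 + \frac{7}{4}\right) \frac{1}{10} = \left(- \frac{241}{4}\right) \frac{1}{10} = - \frac{241}{40}$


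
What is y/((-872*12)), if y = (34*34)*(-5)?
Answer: 1445/2616 ≈ 0.55237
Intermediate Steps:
y = -5780 (y = 1156*(-5) = -5780)
y/((-872*12)) = -5780/((-872*12)) = -5780/(-10464) = -5780*(-1/10464) = 1445/2616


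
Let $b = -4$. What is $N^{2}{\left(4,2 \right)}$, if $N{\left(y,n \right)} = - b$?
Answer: $16$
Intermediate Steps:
$N{\left(y,n \right)} = 4$ ($N{\left(y,n \right)} = \left(-1\right) \left(-4\right) = 4$)
$N^{2}{\left(4,2 \right)} = 4^{2} = 16$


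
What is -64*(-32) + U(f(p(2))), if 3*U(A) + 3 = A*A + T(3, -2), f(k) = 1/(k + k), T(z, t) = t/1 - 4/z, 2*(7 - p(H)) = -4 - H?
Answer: 7365203/3600 ≈ 2045.9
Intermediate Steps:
p(H) = 9 + H/2 (p(H) = 7 - (-4 - H)/2 = 7 + (2 + H/2) = 9 + H/2)
T(z, t) = t - 4/z (T(z, t) = t*1 - 4/z = t - 4/z)
f(k) = 1/(2*k)
U(A) = -19/9 + A²/3 (U(A) = -1 + (A*A + (-2 - 4/3))/3 = -1 + (A² + (-2 - 4*⅓))/3 = -1 + (A² + (-2 - 4/3))/3 = -1 + (A² - 10/3)/3 = -1 + (-10/3 + A²)/3 = -1 + (-10/9 + A²/3) = -19/9 + A²/3)
-64*(-32) + U(f(p(2))) = -64*(-32) + (-19/9 + (1/(2*(9 + (½)*2)))²/3) = 2048 + (-19/9 + (1/(2*(9 + 1)))²/3) = 2048 + (-19/9 + ((½)/10)²/3) = 2048 + (-19/9 + ((½)*(⅒))²/3) = 2048 + (-19/9 + (1/20)²/3) = 2048 + (-19/9 + (⅓)*(1/400)) = 2048 + (-19/9 + 1/1200) = 2048 - 7597/3600 = 7365203/3600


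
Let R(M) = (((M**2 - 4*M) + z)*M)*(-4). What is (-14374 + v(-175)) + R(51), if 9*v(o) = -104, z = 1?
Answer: -4532198/9 ≈ -5.0358e+5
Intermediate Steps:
v(o) = -104/9 (v(o) = (1/9)*(-104) = -104/9)
R(M) = -4*M*(1 + M**2 - 4*M) (R(M) = (((M**2 - 4*M) + 1)*M)*(-4) = ((1 + M**2 - 4*M)*M)*(-4) = (M*(1 + M**2 - 4*M))*(-4) = -4*M*(1 + M**2 - 4*M))
(-14374 + v(-175)) + R(51) = (-14374 - 104/9) + 4*51*(-1 - 1*51**2 + 4*51) = -129470/9 + 4*51*(-1 - 1*2601 + 204) = -129470/9 + 4*51*(-1 - 2601 + 204) = -129470/9 + 4*51*(-2398) = -129470/9 - 489192 = -4532198/9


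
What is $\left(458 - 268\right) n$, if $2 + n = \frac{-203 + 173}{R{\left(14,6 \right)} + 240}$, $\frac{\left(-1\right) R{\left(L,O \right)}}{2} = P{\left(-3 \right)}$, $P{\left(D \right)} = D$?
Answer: $- \frac{16530}{41} \approx -403.17$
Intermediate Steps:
$R{\left(L,O \right)} = 6$ ($R{\left(L,O \right)} = \left(-2\right) \left(-3\right) = 6$)
$n = - \frac{87}{41}$ ($n = -2 + \frac{-203 + 173}{6 + 240} = -2 - \frac{30}{246} = -2 - \frac{5}{41} = - \frac{87}{41} \approx -2.122$)
$\left(458 - 268\right) n = \left(458 - 268\right) \left(- \frac{87}{41}\right) = 190 \left(- \frac{87}{41}\right) = - \frac{16530}{41}$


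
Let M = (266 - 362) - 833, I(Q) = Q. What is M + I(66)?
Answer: -863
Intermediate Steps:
M = -929 (M = -96 - 833 = -929)
M + I(66) = -929 + 66 = -863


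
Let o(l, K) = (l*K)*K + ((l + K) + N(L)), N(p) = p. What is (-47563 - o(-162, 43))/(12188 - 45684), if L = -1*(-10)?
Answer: -63021/8374 ≈ -7.5258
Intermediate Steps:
L = 10
o(l, K) = 10 + K + l + l*K² (o(l, K) = (l*K)*K + ((l + K) + 10) = (K*l)*K + ((K + l) + 10) = l*K² + (10 + K + l) = 10 + K + l + l*K²)
(-47563 - o(-162, 43))/(12188 - 45684) = (-47563 - (10 + 43 - 162 - 162*43²))/(12188 - 45684) = (-47563 - (10 + 43 - 162 - 162*1849))/(-33496) = (-47563 - (10 + 43 - 162 - 299538))*(-1/33496) = (-47563 - 1*(-299647))*(-1/33496) = (-47563 + 299647)*(-1/33496) = 252084*(-1/33496) = -63021/8374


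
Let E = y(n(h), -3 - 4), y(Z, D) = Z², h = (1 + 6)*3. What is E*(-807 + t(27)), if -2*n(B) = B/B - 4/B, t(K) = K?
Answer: -18785/147 ≈ -127.79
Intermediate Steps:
h = 21 (h = 7*3 = 21)
n(B) = -½ + 2/B (n(B) = -(B/B - 4/B)/2 = -(1 - 4/B)/2 = -½ + 2/B)
E = 289/1764 (E = ((½)*(4 - 1*21)/21)² = ((½)*(1/21)*(4 - 21))² = ((½)*(1/21)*(-17))² = (-17/42)² = 289/1764 ≈ 0.16383)
E*(-807 + t(27)) = 289*(-807 + 27)/1764 = (289/1764)*(-780) = -18785/147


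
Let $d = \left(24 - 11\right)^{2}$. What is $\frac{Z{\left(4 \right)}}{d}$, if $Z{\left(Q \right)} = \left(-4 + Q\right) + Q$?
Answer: $\frac{4}{169} \approx 0.023669$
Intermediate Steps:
$Z{\left(Q \right)} = -4 + 2 Q$
$d = 169$ ($d = 13^{2} = 169$)
$\frac{Z{\left(4 \right)}}{d} = \frac{-4 + 2 \cdot 4}{169} = \left(-4 + 8\right) \frac{1}{169} = 4 \cdot \frac{1}{169} = \frac{4}{169}$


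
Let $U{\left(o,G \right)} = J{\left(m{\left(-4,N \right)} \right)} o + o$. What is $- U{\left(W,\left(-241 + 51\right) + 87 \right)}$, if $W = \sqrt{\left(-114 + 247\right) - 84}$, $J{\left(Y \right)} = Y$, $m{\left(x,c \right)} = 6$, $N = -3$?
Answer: $-49$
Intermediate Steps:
$W = 7$ ($W = \sqrt{133 - 84} = \sqrt{49} = 7$)
$U{\left(o,G \right)} = 7 o$ ($U{\left(o,G \right)} = 6 o + o = 7 o$)
$- U{\left(W,\left(-241 + 51\right) + 87 \right)} = - 7 \cdot 7 = \left(-1\right) 49 = -49$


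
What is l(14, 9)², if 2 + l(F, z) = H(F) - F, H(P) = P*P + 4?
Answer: 33856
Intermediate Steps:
H(P) = 4 + P² (H(P) = P² + 4 = 4 + P²)
l(F, z) = 2 + F² - F (l(F, z) = -2 + ((4 + F²) - F) = -2 + (4 + F² - F) = 2 + F² - F)
l(14, 9)² = (2 + 14² - 1*14)² = (2 + 196 - 14)² = 184² = 33856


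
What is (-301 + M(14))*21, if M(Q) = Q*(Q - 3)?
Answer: -3087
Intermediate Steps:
M(Q) = Q*(-3 + Q)
(-301 + M(14))*21 = (-301 + 14*(-3 + 14))*21 = (-301 + 14*11)*21 = (-301 + 154)*21 = -147*21 = -3087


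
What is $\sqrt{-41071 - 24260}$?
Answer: $3 i \sqrt{7259} \approx 255.6 i$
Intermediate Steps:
$\sqrt{-41071 - 24260} = \sqrt{-65331} = 3 i \sqrt{7259}$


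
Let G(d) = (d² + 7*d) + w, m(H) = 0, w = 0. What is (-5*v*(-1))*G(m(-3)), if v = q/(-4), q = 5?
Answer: 0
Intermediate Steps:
v = -5/4 (v = 5/(-4) = 5*(-¼) = -5/4 ≈ -1.2500)
G(d) = d² + 7*d (G(d) = (d² + 7*d) + 0 = d² + 7*d)
(-5*v*(-1))*G(m(-3)) = (-(-25)*(-1)/4)*(0*(7 + 0)) = (-5*5/4)*(0*7) = -25/4*0 = 0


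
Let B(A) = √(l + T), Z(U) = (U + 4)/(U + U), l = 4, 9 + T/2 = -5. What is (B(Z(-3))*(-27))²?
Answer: -17496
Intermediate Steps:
T = -28 (T = -18 + 2*(-5) = -18 - 10 = -28)
Z(U) = (4 + U)/(2*U) (Z(U) = (4 + U)/((2*U)) = (4 + U)*(1/(2*U)) = (4 + U)/(2*U))
B(A) = 2*I*√6 (B(A) = √(4 - 28) = √(-24) = 2*I*√6)
(B(Z(-3))*(-27))² = ((2*I*√6)*(-27))² = (-54*I*√6)² = -17496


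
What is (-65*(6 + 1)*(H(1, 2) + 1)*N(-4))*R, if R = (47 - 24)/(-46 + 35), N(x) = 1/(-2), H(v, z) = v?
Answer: -10465/11 ≈ -951.36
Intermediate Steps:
N(x) = -1/2
R = -23/11 (R = 23/(-11) = 23*(-1/11) = -23/11 ≈ -2.0909)
(-65*(6 + 1)*(H(1, 2) + 1)*N(-4))*R = -65*(6 + 1)*(1 + 1)*(-1)/2*(-23/11) = -65*7*2*(-1)/2*(-23/11) = -910*(-1)/2*(-23/11) = -65*(-7)*(-23/11) = 455*(-23/11) = -10465/11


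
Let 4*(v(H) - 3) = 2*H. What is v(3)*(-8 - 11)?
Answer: -171/2 ≈ -85.500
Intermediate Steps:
v(H) = 3 + H/2 (v(H) = 3 + (2*H)/4 = 3 + H/2)
v(3)*(-8 - 11) = (3 + (1/2)*3)*(-8 - 11) = (3 + 3/2)*(-19) = (9/2)*(-19) = -171/2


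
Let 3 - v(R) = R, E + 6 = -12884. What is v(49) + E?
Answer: -12936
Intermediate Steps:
E = -12890 (E = -6 - 12884 = -12890)
v(R) = 3 - R
v(49) + E = (3 - 1*49) - 12890 = (3 - 49) - 12890 = -46 - 12890 = -12936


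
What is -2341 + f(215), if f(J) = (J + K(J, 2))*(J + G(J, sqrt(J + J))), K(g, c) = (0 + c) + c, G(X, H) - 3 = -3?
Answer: 44744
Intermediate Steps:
G(X, H) = 0 (G(X, H) = 3 - 3 = 0)
K(g, c) = 2*c (K(g, c) = c + c = 2*c)
f(J) = J*(4 + J) (f(J) = (J + 2*2)*(J + 0) = (J + 4)*J = (4 + J)*J = J*(4 + J))
-2341 + f(215) = -2341 + 215*(4 + 215) = -2341 + 215*219 = -2341 + 47085 = 44744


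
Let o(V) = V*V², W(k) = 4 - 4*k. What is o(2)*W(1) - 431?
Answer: -431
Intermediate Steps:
o(V) = V³
o(2)*W(1) - 431 = 2³*(4 - 4*1) - 431 = 8*(4 - 4) - 431 = 8*0 - 431 = 0 - 431 = -431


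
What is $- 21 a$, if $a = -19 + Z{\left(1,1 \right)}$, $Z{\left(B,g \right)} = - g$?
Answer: $420$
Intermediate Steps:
$a = -20$ ($a = -19 - 1 = -20$)
$- 21 a = \left(-21\right) \left(-20\right) = 420$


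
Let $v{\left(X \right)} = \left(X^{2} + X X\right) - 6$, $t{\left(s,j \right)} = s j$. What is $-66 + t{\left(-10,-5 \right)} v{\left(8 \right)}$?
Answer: $6034$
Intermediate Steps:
$t{\left(s,j \right)} = j s$
$v{\left(X \right)} = -6 + 2 X^{2}$ ($v{\left(X \right)} = \left(X^{2} + X^{2}\right) - 6 = 2 X^{2} - 6 = -6 + 2 X^{2}$)
$-66 + t{\left(-10,-5 \right)} v{\left(8 \right)} = -66 + \left(-5\right) \left(-10\right) \left(-6 + 2 \cdot 8^{2}\right) = -66 + 50 \left(-6 + 2 \cdot 64\right) = -66 + 50 \left(-6 + 128\right) = -66 + 50 \cdot 122 = -66 + 6100 = 6034$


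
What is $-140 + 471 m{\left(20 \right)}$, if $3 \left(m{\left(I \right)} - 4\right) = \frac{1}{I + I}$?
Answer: $\frac{69917}{40} \approx 1747.9$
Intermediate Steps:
$m{\left(I \right)} = 4 + \frac{1}{6 I}$ ($m{\left(I \right)} = 4 + \frac{1}{3 \left(I + I\right)} = 4 + \frac{1}{3 \cdot 2 I} = 4 + \frac{\frac{1}{2} \frac{1}{I}}{3} = 4 + \frac{1}{6 I}$)
$-140 + 471 m{\left(20 \right)} = -140 + 471 \left(4 + \frac{1}{6 \cdot 20}\right) = -140 + 471 \left(4 + \frac{1}{6} \cdot \frac{1}{20}\right) = -140 + 471 \left(4 + \frac{1}{120}\right) = -140 + 471 \cdot \frac{481}{120} = -140 + \frac{75517}{40} = \frac{69917}{40}$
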